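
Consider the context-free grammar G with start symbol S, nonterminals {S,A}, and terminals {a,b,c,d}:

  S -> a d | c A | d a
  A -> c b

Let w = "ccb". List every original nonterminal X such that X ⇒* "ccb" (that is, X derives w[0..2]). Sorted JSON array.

Convert to CNF:
  S -> T0 A | T2 T3 | T3 T2
  A -> T0 T1
  T0 -> c
  T1 -> b
  T2 -> a
  T3 -> d

Fill CYK table bottom-up, restricted to cells inside w[0..2]:
  [0..0]={T0}  "c"  orig:{}
  [1..1]={T0}  "c"  orig:{}
  [2..2]={T1}  "b"  orig:{}
  [0..1]=∅  "cc"
  [1..2]={A}  "cb"
  [0..2]={S}  "ccb"

Original NTs in T[0,2] deriving "ccb": ["S"]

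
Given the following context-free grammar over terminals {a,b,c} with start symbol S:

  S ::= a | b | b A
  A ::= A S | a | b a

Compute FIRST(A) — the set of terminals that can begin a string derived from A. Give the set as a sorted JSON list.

FIRST iteration:
iter 1:
  A via A→a: +{a}
  A via A→b a: +{b}
  S via S→a: +{a}
  S via S→b: +{b}
  FIRST[S]={a,b}  FIRST[A]={a,b}
iter 2: (no change)
  FIRST[S]={a,b}  FIRST[A]={a,b}

FIRST(A) = ["a", "b"]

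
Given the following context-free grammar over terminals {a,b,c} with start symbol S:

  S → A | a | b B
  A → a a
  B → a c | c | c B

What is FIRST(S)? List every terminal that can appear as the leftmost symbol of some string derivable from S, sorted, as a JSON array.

FIRST sets, iterate to fixpoint:
pass 1:
  A via A→a a: +{a}
  B via B→a c: +{a}
  B via B→c: +{c}
  S via S→A: +{a}
  S via S→b B: +{b}
  FIRST[S]={a,b}  FIRST[A]={a}  FIRST[B]={a,c}
pass 2: (no change)
  FIRST[S]={a,b}  FIRST[A]={a}  FIRST[B]={a,c}

FIRST(S) = ["a", "b"]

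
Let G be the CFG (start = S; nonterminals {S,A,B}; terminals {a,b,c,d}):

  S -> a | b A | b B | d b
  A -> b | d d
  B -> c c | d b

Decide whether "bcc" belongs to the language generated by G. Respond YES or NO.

Convert to CNF:
  S -> T0 T2 | T2 A | T2 B | a
  A -> T0 T0 | b
  B -> T0 T2 | T1 T1
  T0 -> d
  T1 -> c
  T2 -> b

CYK fill:
  cell(0,0) b: {A,T2}  orig:{A}
  cell(1,1) c: {T1}  orig:{}
  cell(2,2) c: {T1}  orig:{}
  cell(0,1) bc: ∅
  cell(1,2) cc: {B}
  cell(0,2) bcc: {S}

S ∈ T[0,2] ⇒ YES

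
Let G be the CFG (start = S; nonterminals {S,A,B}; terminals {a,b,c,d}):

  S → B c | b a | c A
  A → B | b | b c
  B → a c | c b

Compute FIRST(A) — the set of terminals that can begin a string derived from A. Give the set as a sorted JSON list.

FIRST iteration:
[1]
  A via A→b: +{b}
  B via B→a c: +{a}
  B via B→c b: +{c}
  S via S→B c: +{a,c}
  S via S→b a: +{b}
  FIRST(S)={a,b,c}  FIRST(A)={b}  FIRST(B)={a,c}
[2]
  A via A→B: +{a,c}
  FIRST(S)={a,b,c}  FIRST(A)={a,b,c}  FIRST(B)={a,c}
[3] (no change)
  FIRST(S)={a,b,c}  FIRST(A)={a,b,c}  FIRST(B)={a,c}

FIRST(A) = ["a", "b", "c"]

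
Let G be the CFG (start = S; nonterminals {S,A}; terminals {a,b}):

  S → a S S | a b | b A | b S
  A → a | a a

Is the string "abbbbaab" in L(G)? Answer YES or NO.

CNF form of G:
  S -> T0 T1 | T0 X2 | T1 A | T1 S
  A -> T0 T0 | a
  T0 -> a
  T1 -> b
  X2 -> S S

CYK table (by increasing span):
  [0..0]={A,T0}  "a"  orig:{A}
  [1..1]={T1}  "b"  orig:{}
  [2..2]={T1}  "b"  orig:{}
  [3..3]={T1}  "b"  orig:{}
  [4..4]={T1}  "b"  orig:{}
  [5..5]={A,T0}  "a"  orig:{A}
  [6..6]={A,T0}  "a"  orig:{A}
  [7..7]={T1}  "b"  orig:{}
  [0..1]={S}  "ab"
  [1..2]=∅  "bb"
  [2..3]=∅  "bb"
  [3..4]=∅  "bb"
  [4..5]={S}  "ba"
  [5..6]={A}  "aa"
  [6..7]={S}  "ab"
  [0..2]=∅  "abb"
  [1..3]=∅  "bbb"
  [2..4]=∅  "bbb"
  [3..5]={S}  "bba"
  [4..6]={S}  "baa"
  [5..7]=∅  "aab"
  [0..3]=∅  "abbb"
  [1..4]=∅  "bbbb"
  [2..5]={S}  "bbba"
  [3..6]={S}  "bbaa"
  [4..7]={X2}  "baab"  orig:{}
  [0..4]=∅  "abbbb"
  [1..5]={S}  "bbbba"
  [2..6]={S}  "bbbaa"
  [3..7]={X2}  "bbaab"  orig:{}
  [0..5]={X2}  "abbbba"  orig:{}
  [1..6]={S}  "bbbbaa"
  [2..7]={X2}  "bbbaab"  orig:{}
  [0..6]={X2}  "abbbbaa"  orig:{}
  [1..7]={X2}  "bbbbaab"  orig:{}
  [0..7]={S}  "abbbbaab"

S ∈ T[0,7] ⇒ YES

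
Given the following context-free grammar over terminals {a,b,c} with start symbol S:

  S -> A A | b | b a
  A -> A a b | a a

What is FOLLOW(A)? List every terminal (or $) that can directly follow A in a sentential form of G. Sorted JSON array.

FIRST iteration:
round 1:
  A via A→a a: +{a}
  S via S→A A: +{a}
  S via S→b: +{b}
  FIRST(S)={a,b}  FIRST(A)={a}
round 2: (no change)
  FIRST(S)={a,b}  FIRST(A)={a}

Compute FOLLOW by fixpoint:
initialize: $ ∈ FOLLOW(S)
pass 1:
  A→A a b: FOLLOW(A) ⊇ FIRST(a) = {a}; new: +{a}
  S→A A: FOLLOW(A) ⊇ FOLLOW(S) ⊇ {$}; new: +{$}
  FOLLOW(S)={$}  FOLLOW(A)={$,a}
pass 2: — fixpoint
  FOLLOW(S)={$}  FOLLOW(A)={$,a}

FOLLOW(A) = ["$", "a"]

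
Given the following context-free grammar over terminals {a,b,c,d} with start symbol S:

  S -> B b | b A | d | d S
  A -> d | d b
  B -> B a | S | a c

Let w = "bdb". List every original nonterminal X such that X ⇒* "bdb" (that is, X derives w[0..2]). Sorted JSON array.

CNF form of G:
  S -> B T1 | T0 S | T1 A | d
  A -> T0 T1 | d
  B -> B T1 | B T2 | T0 S | T1 A | T2 T3 | d
  T0 -> d
  T1 -> b
  T2 -> a
  T3 -> c

Fill CYK table bottom-up — only the sub-triangle for w[0..2]:
  T[0,0] 'b' = {T1}  orig:{}
  T[1,1] 'd' = {A,B,S,T0}  orig:{A,B,S}
  T[2,2] 'b' = {T1}  orig:{}
  T[0,1] 'bd' = {B,S}
  T[1,2] 'db' = {A,B,S}
  T[0,2] 'bdb' = {B,S}

Original NTs in T[0,2] deriving "bdb": ["B", "S"]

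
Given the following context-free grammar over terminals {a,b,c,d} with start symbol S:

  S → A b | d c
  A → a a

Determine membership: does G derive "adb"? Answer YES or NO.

Convert to CNF:
  S -> A T1 | T2 T3
  A -> T0 T0
  T0 -> a
  T1 -> b
  T2 -> d
  T3 -> c

Fill CYK table bottom-up:
  T[0,0] 'a' = {T0}  orig:{}
  T[1,1] 'd' = {T2}  orig:{}
  T[2,2] 'b' = {T1}  orig:{}
  T[0,1] 'ad' = ∅
  T[1,2] 'db' = ∅
  T[0,2] 'adb' = ∅

S ∉ T[0,2] ⇒ NO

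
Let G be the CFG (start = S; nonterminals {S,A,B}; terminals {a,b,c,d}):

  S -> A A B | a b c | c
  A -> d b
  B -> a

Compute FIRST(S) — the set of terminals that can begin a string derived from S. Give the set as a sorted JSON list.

Compute FIRST by fixpoint:
iter 1:
  A via A→d b: +{d}
  B via B→a: +{a}
  S via S→A A B: +{d}
  S via S→a b c: +{a}
  S via S→c: +{c}
  FIRST(S)={a,c,d}  FIRST(A)={d}  FIRST(B)={a}
iter 2: (stable)
  FIRST(S)={a,c,d}  FIRST(A)={d}  FIRST(B)={a}

FIRST(S) = ["a", "c", "d"]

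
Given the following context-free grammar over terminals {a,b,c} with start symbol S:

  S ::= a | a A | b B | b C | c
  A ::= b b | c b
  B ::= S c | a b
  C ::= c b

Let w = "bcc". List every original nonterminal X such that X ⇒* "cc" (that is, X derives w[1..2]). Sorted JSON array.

CNF form of G:
  S -> T0 B | T0 C | T2 A | a | c
  A -> T0 T0 | T1 T0
  B -> S T1 | T2 T0
  C -> T1 T0
  T0 -> b
  T1 -> c
  T2 -> a

CYK table (by increasing span), restricted to cells inside w[1..2]:
  [1..1]={S,T1}  "c"  orig:{S}
  [2..2]={S,T1}  "c"  orig:{S}
  [1..2]={B}  "cc"

Original NTs in T[1,2] deriving "cc": ["B"]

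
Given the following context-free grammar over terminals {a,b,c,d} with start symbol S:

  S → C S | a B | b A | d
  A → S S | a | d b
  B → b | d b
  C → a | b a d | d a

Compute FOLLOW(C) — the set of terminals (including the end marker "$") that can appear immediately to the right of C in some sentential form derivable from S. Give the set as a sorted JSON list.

FIRST sets, iterate to fixpoint:
round 1:
  A via A→a: +{a}
  A via A→d b: +{d}
  B via B→b: +{b}
  B via B→d b: +{d}
  C via C→a: +{a}
  C via C→b a d: +{b}
  C via C→d a: +{d}
  S via S→C S: +{a,b,d}
  S: {a,b,d}  A: {a,d}  B: {b,d}  C: {a,b,d}
round 2:
  A via A→S S: +{b}
  S: {a,b,d}  A: {a,b,d}  B: {b,d}  C: {a,b,d}
round 3: (no change)
  S: {a,b,d}  A: {a,b,d}  B: {b,d}  C: {a,b,d}

FOLLOW sets:
FOLLOW(S) := {$}
iter 1:
  A→S S: FOLLOW(S) ⊇ FIRST(S) = {a,b,d}; new: +{a,b,d}
  S→C S: FOLLOW(C) ⊇ FIRST(S) = {a,b,d}; new: +{a,b,d}
  S→a B: FOLLOW(B) ⊇ FOLLOW(S) ⊇ {$,a,b,d}; new: +{$,a,b,d}
  S→b A: FOLLOW(A) ⊇ FOLLOW(S) ⊇ {$,a,b,d}; new: +{$,a,b,d}
  FOLLOW[S]={$,a,b,d}  FOLLOW[A]={$,a,b,d}  FOLLOW[B]={$,a,b,d}  FOLLOW[C]={a,b,d}
iter 2: done
  FOLLOW[S]={$,a,b,d}  FOLLOW[A]={$,a,b,d}  FOLLOW[B]={$,a,b,d}  FOLLOW[C]={a,b,d}

FOLLOW(C) = ["a", "b", "d"]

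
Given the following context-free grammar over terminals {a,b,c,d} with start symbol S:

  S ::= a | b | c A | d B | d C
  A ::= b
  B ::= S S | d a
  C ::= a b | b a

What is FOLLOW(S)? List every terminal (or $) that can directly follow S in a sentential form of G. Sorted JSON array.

FIRST sets, iterate to fixpoint:
iter 1:
  A via A→b: +{b}
  B via B→d a: +{d}
  C via C→a b: +{a}
  C via C→b a: +{b}
  S via S→a: +{a}
  S via S→b: +{b}
  S via S→c A: +{c}
  S via S→d B: +{d}
  S: {a,b,c,d}  A: {b}  B: {d}  C: {a,b}
iter 2:
  B via B→S S: +{a,b,c}
  S: {a,b,c,d}  A: {b}  B: {a,b,c,d}  C: {a,b}
iter 3: (no change)
  S: {a,b,c,d}  A: {b}  B: {a,b,c,d}  C: {a,b}

Compute FOLLOW by fixpoint:
initialize: $ ∈ FOLLOW(S)
round 1:
  B→S S: FOLLOW(S) ⊇ FIRST(S) = {a,b,c,d}; new: +{a,b,c,d}
  S→c A: FOLLOW(A) ⊇ FOLLOW(S) ⊇ {$,a,b,c,d}; new: +{$,a,b,c,d}
  S→d B: FOLLOW(B) ⊇ FOLLOW(S) ⊇ {$,a,b,c,d}; new: +{$,a,b,c,d}
  S→d C: FOLLOW(C) ⊇ FOLLOW(S) ⊇ {$,a,b,c,d}; new: +{$,a,b,c,d}
  S: {$,a,b,c,d}  A: {$,a,b,c,d}  B: {$,a,b,c,d}  C: {$,a,b,c,d}
round 2: (stable)
  S: {$,a,b,c,d}  A: {$,a,b,c,d}  B: {$,a,b,c,d}  C: {$,a,b,c,d}

FOLLOW(S) = ["$", "a", "b", "c", "d"]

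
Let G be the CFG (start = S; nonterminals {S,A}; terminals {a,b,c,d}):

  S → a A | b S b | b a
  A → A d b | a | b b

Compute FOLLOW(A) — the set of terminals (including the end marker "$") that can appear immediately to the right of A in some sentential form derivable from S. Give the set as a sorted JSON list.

FIRST sets, iterate to fixpoint:
iter 1:
  A via A→a: +{a}
  A via A→b b: +{b}
  S via S→a A: +{a}
  S via S→b S b: +{b}
  FIRST(S)={a,b}  FIRST(A)={a,b}
iter 2: — fixpoint
  FIRST(S)={a,b}  FIRST(A)={a,b}

FOLLOW sets:
seed FOLLOW(S) with $
round 1:
  A→A d b: FOLLOW(A) ⊇ FIRST(d) = {d}; new: +{d}
  S→a A: FOLLOW(A) ⊇ FOLLOW(S) ⊇ {$}; new: +{$}
  S→b S b: FOLLOW(S) ⊇ FIRST(b) = {b}; new: +{b}
  S: {$,b}  A: {$,d}
round 2:
  S→a A: FOLLOW(A) ⊇ FOLLOW(S) ⊇ {$,b}; new: +{b}
  S: {$,b}  A: {$,b,d}
round 3: (no change)
  S: {$,b}  A: {$,b,d}

FOLLOW(A) = ["$", "b", "d"]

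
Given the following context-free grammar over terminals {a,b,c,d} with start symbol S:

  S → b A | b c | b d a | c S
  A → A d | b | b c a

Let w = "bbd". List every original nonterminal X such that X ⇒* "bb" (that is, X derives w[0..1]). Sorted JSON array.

CNF form of G:
  S -> T1 A | T1 T2 | T1 X5 | T2 S
  A -> A T0 | T1 X4 | b
  T0 -> d
  T1 -> b
  T2 -> c
  T3 -> a
  X4 -> T2 T3
  X5 -> T0 T3

CYK fill, restricted to cells inside w[0..1]:
  T[0,0] 'b' = {A,T1}  orig:{A}
  T[1,1] 'b' = {A,T1}  orig:{A}
  T[0,1] 'bb' = {S}

Original NTs in T[0,1] deriving "bb": ["S"]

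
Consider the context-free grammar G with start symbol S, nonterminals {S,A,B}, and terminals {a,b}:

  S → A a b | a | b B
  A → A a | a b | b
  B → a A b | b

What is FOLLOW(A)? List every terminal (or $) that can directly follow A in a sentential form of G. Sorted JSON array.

Compute FIRST by fixpoint:
pass 1:
  A via A→a b: +{a}
  A via A→b: +{b}
  B via B→a A b: +{a}
  B via B→b: +{b}
  S via S→A a b: +{a,b}
  S: {a,b}  A: {a,b}  B: {a,b}
pass 2: (no change)
  S: {a,b}  A: {a,b}  B: {a,b}

FOLLOW sets:
FOLLOW(S) := {$}
iter 1:
  A→A a: FOLLOW(A) ⊇ FIRST(a) = {a}; new: +{a}
  B→a A b: FOLLOW(A) ⊇ FIRST(b) = {b}; new: +{b}
  S→b B: FOLLOW(B) ⊇ FOLLOW(S) ⊇ {$}; new: +{$}
  S: {$}  A: {a,b}  B: {$}
iter 2: done
  S: {$}  A: {a,b}  B: {$}

FOLLOW(A) = ["a", "b"]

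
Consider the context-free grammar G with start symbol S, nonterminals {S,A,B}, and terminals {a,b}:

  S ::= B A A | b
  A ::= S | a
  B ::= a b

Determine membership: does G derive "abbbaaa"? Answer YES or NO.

Convert to CNF:
  S -> B X3 | b
  A -> B X2 | a | b
  B -> T0 T1
  T0 -> a
  T1 -> b
  X2 -> A A
  X3 -> A A

CYK table (by increasing span):
  cell(0,0) a: {A,T0}  orig:{A}
  cell(1,1) b: {A,S,T1}  orig:{A,S}
  cell(2,2) b: {A,S,T1}  orig:{A,S}
  cell(3,3) b: {A,S,T1}  orig:{A,S}
  cell(4,4) a: {A,T0}  orig:{A}
  cell(5,5) a: {A,T0}  orig:{A}
  cell(6,6) a: {A,T0}  orig:{A}
  cell(0,1) ab: {B,X2,X3}  orig:{B}
  cell(1,2) bb: {X2,X3}  orig:{}
  cell(2,3) bb: {X2,X3}  orig:{}
  cell(3,4) ba: {X2,X3}  orig:{}
  cell(4,5) aa: {X2,X3}  orig:{}
  cell(5,6) aa: {X2,X3}  orig:{}
  cell(0,2) abb: ∅
  cell(1,3) bbb: ∅
  cell(2,4) bba: ∅
  cell(3,5) baa: ∅
  cell(4,6) aaa: ∅
  cell(0,3) abbb: {A,S}
  cell(1,4) bbba: ∅
  cell(2,5) bbaa: ∅
  cell(3,6) baaa: ∅
  cell(0,4) abbba: {X2,X3}  orig:{}
  cell(1,5) bbbaa: ∅
  cell(2,6) bbaaa: ∅
  cell(0,5) abbbaa: ∅
  cell(1,6) bbbaaa: ∅
  cell(0,6) abbbaaa: ∅

S ∉ T[0,6] ⇒ NO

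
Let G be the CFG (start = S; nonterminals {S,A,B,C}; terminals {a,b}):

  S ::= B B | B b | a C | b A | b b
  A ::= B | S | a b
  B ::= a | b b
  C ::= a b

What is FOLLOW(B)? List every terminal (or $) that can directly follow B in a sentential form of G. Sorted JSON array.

Compute FIRST by fixpoint:
[1]
  A via A→a b: +{a}
  B via B→a: +{a}
  B via B→b b: +{b}
  C via C→a b: +{a}
  S via S→B B: +{a,b}
  FIRST[S]={a,b}  FIRST[A]={a}  FIRST[B]={a,b}  FIRST[C]={a}
[2]
  A via A→B: +{b}
  FIRST[S]={a,b}  FIRST[A]={a,b}  FIRST[B]={a,b}  FIRST[C]={a}
[3] — fixpoint
  FIRST[S]={a,b}  FIRST[A]={a,b}  FIRST[B]={a,b}  FIRST[C]={a}

Compute FOLLOW by fixpoint:
FOLLOW(S) := {$}
round 1:
  S→B B: FOLLOW(B) ⊇ FIRST(B) = {a,b}; new: +{a,b}
  S→B B: FOLLOW(B) ⊇ FOLLOW(S) ⊇ {$}; new: +{$}
  S→a C: FOLLOW(C) ⊇ FOLLOW(S) ⊇ {$}; new: +{$}
  S→b A: FOLLOW(A) ⊇ FOLLOW(S) ⊇ {$}; new: +{$}
  FOLLOW(S)={$}  FOLLOW(A)={$}  FOLLOW(B)={$,a,b}  FOLLOW(C)={$}
round 2: (no change)
  FOLLOW(S)={$}  FOLLOW(A)={$}  FOLLOW(B)={$,a,b}  FOLLOW(C)={$}

FOLLOW(B) = ["$", "a", "b"]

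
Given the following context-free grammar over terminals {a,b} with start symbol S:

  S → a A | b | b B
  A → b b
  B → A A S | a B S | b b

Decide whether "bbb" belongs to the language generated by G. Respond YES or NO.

CNF form of G:
  S -> T0 B | T1 A | b
  A -> T0 T0
  B -> A X2 | T0 T0 | T1 X3
  T0 -> b
  T1 -> a
  X2 -> A S
  X3 -> B S

Fill CYK table bottom-up:
  T[0,0] 'b' = {S,T0}  orig:{S}
  T[1,1] 'b' = {S,T0}  orig:{S}
  T[2,2] 'b' = {S,T0}  orig:{S}
  T[0,1] 'bb' = {A,B}
  T[1,2] 'bb' = {A,B}
  T[0,2] 'bbb' = {S,X2,X3}  orig:{S}

S ∈ T[0,2] ⇒ YES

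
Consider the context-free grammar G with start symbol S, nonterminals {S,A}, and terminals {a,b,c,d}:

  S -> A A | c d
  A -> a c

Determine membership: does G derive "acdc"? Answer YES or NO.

CNF form of G:
  S -> A A | T1 T2
  A -> T0 T1
  T0 -> a
  T1 -> c
  T2 -> d

CYK table (by increasing span):
  T[0,0] 'a' = {T0}  orig:{}
  T[1,1] 'c' = {T1}  orig:{}
  T[2,2] 'd' = {T2}  orig:{}
  T[3,3] 'c' = {T1}  orig:{}
  T[0,1] 'ac' = {A}
  T[1,2] 'cd' = {S}
  T[2,3] 'dc' = ∅
  T[0,2] 'acd' = ∅
  T[1,3] 'cdc' = ∅
  T[0,3] 'acdc' = ∅

S ∉ T[0,3] ⇒ NO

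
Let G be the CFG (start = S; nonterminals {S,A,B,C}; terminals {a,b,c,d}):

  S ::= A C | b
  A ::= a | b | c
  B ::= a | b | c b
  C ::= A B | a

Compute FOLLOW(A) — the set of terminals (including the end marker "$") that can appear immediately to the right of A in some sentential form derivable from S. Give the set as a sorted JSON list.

FIRST sets, iterate to fixpoint:
pass 1:
  A via A→a: +{a}
  A via A→b: +{b}
  A via A→c: +{c}
  B via B→a: +{a}
  B via B→b: +{b}
  B via B→c b: +{c}
  C via C→A B: +{a,b,c}
  S via S→A C: +{a,b,c}
  FIRST(S)={a,b,c}  FIRST(A)={a,b,c}  FIRST(B)={a,b,c}  FIRST(C)={a,b,c}
pass 2: done
  FIRST(S)={a,b,c}  FIRST(A)={a,b,c}  FIRST(B)={a,b,c}  FIRST(C)={a,b,c}

Compute FOLLOW by fixpoint:
seed FOLLOW(S) with $
pass 1:
  C→A B: FOLLOW(A) ⊇ FIRST(B) = {a,b,c}; new: +{a,b,c}
  S→A C: FOLLOW(C) ⊇ FOLLOW(S) ⊇ {$}; new: +{$}
  FOLLOW(S)={$}  FOLLOW(A)={a,b,c}  FOLLOW(B)={}  FOLLOW(C)={$}
pass 2:
  C→A B: FOLLOW(B) ⊇ FOLLOW(C) ⊇ {$}; new: +{$}
  FOLLOW(S)={$}  FOLLOW(A)={a,b,c}  FOLLOW(B)={$}  FOLLOW(C)={$}
pass 3: — fixpoint
  FOLLOW(S)={$}  FOLLOW(A)={a,b,c}  FOLLOW(B)={$}  FOLLOW(C)={$}

FOLLOW(A) = ["a", "b", "c"]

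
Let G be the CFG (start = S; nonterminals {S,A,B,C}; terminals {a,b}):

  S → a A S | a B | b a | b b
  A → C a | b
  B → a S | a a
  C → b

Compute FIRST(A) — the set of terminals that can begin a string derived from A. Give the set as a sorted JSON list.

Compute FIRST by fixpoint:
round 1:
  A via A→b: +{b}
  B via B→a S: +{a}
  C via C→b: +{b}
  S via S→a A S: +{a}
  S via S→b a: +{b}
  S: {a,b}  A: {b}  B: {a}  C: {b}
round 2: (stable)
  S: {a,b}  A: {b}  B: {a}  C: {b}

FIRST(A) = ["b"]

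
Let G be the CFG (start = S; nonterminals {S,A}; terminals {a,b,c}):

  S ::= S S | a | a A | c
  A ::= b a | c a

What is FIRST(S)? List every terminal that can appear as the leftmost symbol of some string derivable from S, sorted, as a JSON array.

FIRST iteration:
iter 1:
  A via A→b a: +{b}
  A via A→c a: +{c}
  S via S→a: +{a}
  S via S→c: +{c}
  FIRST[S]={a,c}  FIRST[A]={b,c}
iter 2: done
  FIRST[S]={a,c}  FIRST[A]={b,c}

FIRST(S) = ["a", "c"]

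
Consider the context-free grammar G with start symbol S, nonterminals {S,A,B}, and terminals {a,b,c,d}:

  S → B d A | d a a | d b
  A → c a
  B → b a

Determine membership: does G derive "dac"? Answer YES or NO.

CNF form of G:
  S -> B X4 | T3 T2 | T3 X5
  A -> T0 T1
  B -> T2 T1
  T0 -> c
  T1 -> a
  T2 -> b
  T3 -> d
  X4 -> T3 A
  X5 -> T1 T1

CYK fill:
  T[0,0] 'd' = {T3}  orig:{}
  T[1,1] 'a' = {T1}  orig:{}
  T[2,2] 'c' = {T0}  orig:{}
  T[0,1] 'da' = ∅
  T[1,2] 'ac' = ∅
  T[0,2] 'dac' = ∅

S ∉ T[0,2] ⇒ NO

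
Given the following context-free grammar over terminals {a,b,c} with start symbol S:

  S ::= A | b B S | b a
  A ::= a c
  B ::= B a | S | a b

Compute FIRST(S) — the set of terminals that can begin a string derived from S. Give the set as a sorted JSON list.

FIRST sets, iterate to fixpoint:
[1]
  A via A→a c: +{a}
  B via B→a b: +{a}
  S via S→A: +{a}
  S via S→b B S: +{b}
  FIRST(S)={a,b}  FIRST(A)={a}  FIRST(B)={a}
[2]
  B via B→S: +{b}
  FIRST(S)={a,b}  FIRST(A)={a}  FIRST(B)={a,b}
[3] (stable)
  FIRST(S)={a,b}  FIRST(A)={a}  FIRST(B)={a,b}

FIRST(S) = ["a", "b"]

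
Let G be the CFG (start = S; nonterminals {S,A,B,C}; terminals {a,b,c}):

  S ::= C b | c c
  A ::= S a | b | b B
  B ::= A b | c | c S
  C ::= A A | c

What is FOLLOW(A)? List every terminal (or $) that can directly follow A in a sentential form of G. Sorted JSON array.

FIRST iteration:
round 1:
  A via A→b: +{b}
  B via B→A b: +{b}
  B via B→c: +{c}
  C via C→A A: +{b}
  C via C→c: +{c}
  S via S→C b: +{b,c}
  S: {b,c}  A: {b}  B: {b,c}  C: {b,c}
round 2:
  A via A→S a: +{c}
  S: {b,c}  A: {b,c}  B: {b,c}  C: {b,c}
round 3: done
  S: {b,c}  A: {b,c}  B: {b,c}  C: {b,c}

FOLLOW iteration:
seed FOLLOW(S) with $
[1]
  A→S a: FOLLOW(S) ⊇ FIRST(a) = {a}; new: +{a}
  B→A b: FOLLOW(A) ⊇ FIRST(b) = {b}; new: +{b}
  C→A A: FOLLOW(A) ⊇ FIRST(A) = {b,c}; new: +{c}
  S→C b: FOLLOW(C) ⊇ FIRST(b) = {b}; new: +{b}
  FOLLOW[S]={$,a}  FOLLOW[A]={b,c}  FOLLOW[B]={}  FOLLOW[C]={b}
[2]
  A→b B: FOLLOW(B) ⊇ FOLLOW(A) ⊇ {b,c}; new: +{b,c}
  B→c S: FOLLOW(S) ⊇ FOLLOW(B) ⊇ {b,c}; new: +{b,c}
  FOLLOW[S]={$,a,b,c}  FOLLOW[A]={b,c}  FOLLOW[B]={b,c}  FOLLOW[C]={b}
[3] done
  FOLLOW[S]={$,a,b,c}  FOLLOW[A]={b,c}  FOLLOW[B]={b,c}  FOLLOW[C]={b}

FOLLOW(A) = ["b", "c"]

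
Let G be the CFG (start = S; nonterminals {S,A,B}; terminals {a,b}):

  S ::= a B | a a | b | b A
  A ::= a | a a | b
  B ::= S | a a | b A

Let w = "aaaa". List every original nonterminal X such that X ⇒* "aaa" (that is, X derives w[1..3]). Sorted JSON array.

Convert to CNF:
  S -> T0 B | T0 T0 | T1 A | b
  A -> T0 T0 | a | b
  B -> T0 B | T0 T0 | T1 A | b
  T0 -> a
  T1 -> b

CYK fill — only the sub-triangle for w[1..3]:
  cell(1,1) a: {A,T0}  orig:{A}
  cell(2,2) a: {A,T0}  orig:{A}
  cell(3,3) a: {A,T0}  orig:{A}
  cell(1,2) aa: {A,B,S}
  cell(2,3) aa: {A,B,S}
  cell(1,3) aaa: {B,S}

Original NTs in T[1,3] deriving "aaa": ["B", "S"]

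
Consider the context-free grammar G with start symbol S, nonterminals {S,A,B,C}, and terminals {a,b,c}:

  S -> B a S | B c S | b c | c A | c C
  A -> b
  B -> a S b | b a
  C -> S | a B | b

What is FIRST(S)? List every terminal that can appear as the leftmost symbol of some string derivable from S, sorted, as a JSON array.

FIRST iteration:
pass 1:
  A via A→b: +{b}
  B via B→a S b: +{a}
  B via B→b a: +{b}
  C via C→a B: +{a}
  C via C→b: +{b}
  S via S→B a S: +{a,b}
  S via S→c A: +{c}
  S: {a,b,c}  A: {b}  B: {a,b}  C: {a,b}
pass 2:
  C via C→S: +{c}
  S: {a,b,c}  A: {b}  B: {a,b}  C: {a,b,c}
pass 3: (no change)
  S: {a,b,c}  A: {b}  B: {a,b}  C: {a,b,c}

FIRST(S) = ["a", "b", "c"]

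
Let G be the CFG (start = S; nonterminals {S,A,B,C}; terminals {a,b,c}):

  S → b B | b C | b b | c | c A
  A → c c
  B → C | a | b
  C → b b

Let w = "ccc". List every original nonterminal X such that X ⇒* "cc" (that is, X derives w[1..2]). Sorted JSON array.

Convert to CNF:
  S -> T0 A | T1 B | T1 C | T1 T1 | c
  A -> T0 T0
  B -> T1 T1 | a | b
  C -> T1 T1
  T0 -> c
  T1 -> b

CYK fill (cells [i..j] with 1 ≤ i ≤ j ≤ 2 only):
  cell(1,1) c: {S,T0}  orig:{S}
  cell(2,2) c: {S,T0}  orig:{S}
  cell(1,2) cc: {A}

Original NTs in T[1,2] deriving "cc": ["A"]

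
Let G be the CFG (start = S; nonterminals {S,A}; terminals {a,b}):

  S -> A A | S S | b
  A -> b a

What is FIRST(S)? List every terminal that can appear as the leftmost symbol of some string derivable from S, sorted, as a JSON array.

FIRST iteration:
round 1:
  A via A→b a: +{b}
  S via S→A A: +{b}
  FIRST[S]={b}  FIRST[A]={b}
round 2: (no change)
  FIRST[S]={b}  FIRST[A]={b}

FIRST(S) = ["b"]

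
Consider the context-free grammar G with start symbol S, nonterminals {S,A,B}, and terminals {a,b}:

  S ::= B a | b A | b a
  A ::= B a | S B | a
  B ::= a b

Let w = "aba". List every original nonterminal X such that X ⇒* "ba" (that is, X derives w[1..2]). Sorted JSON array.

Convert to CNF:
  S -> B T0 | T1 A | T1 T0
  A -> B T0 | S B | a
  B -> T0 T1
  T0 -> a
  T1 -> b

CYK fill (cells [i..j] with 1 ≤ i ≤ j ≤ 2 only):
  [1..1]={T1}  "b"  orig:{}
  [2..2]={A,T0}  "a"  orig:{A}
  [1..2]={S}  "ba"

Original NTs in T[1,2] deriving "ba": ["S"]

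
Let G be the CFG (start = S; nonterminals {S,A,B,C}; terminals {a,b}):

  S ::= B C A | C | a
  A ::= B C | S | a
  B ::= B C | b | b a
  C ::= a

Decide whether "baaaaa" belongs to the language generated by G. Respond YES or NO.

Convert to CNF:
  S -> B X3 | a
  A -> B C | B X2 | a
  B -> B C | T0 T1 | b
  C -> a
  T0 -> b
  T1 -> a
  X2 -> C A
  X3 -> C A

Fill CYK table bottom-up:
  [0..0]={B,T0}  "b"  orig:{B}
  [1..1]={A,C,S,T1}  "a"  orig:{A,C,S}
  [2..2]={A,C,S,T1}  "a"  orig:{A,C,S}
  [3..3]={A,C,S,T1}  "a"  orig:{A,C,S}
  [4..4]={A,C,S,T1}  "a"  orig:{A,C,S}
  [5..5]={A,C,S,T1}  "a"  orig:{A,C,S}
  [0..1]={A,B}  "ba"
  [1..2]={X2,X3}  "aa"  orig:{}
  [2..3]={X2,X3}  "aa"  orig:{}
  [3..4]={X2,X3}  "aa"  orig:{}
  [4..5]={X2,X3}  "aa"  orig:{}
  [0..2]={A,B,S}  "baa"
  [1..3]=∅  "aaa"
  [2..4]=∅  "aaa"
  [3..5]=∅  "aaa"
  [0..3]={A,B,S}  "baaa"
  [1..4]=∅  "aaaa"
  [2..5]=∅  "aaaa"
  [0..4]={A,B,S}  "baaaa"
  [1..5]=∅  "aaaaa"
  [0..5]={A,B,S}  "baaaaa"

S ∈ T[0,5] ⇒ YES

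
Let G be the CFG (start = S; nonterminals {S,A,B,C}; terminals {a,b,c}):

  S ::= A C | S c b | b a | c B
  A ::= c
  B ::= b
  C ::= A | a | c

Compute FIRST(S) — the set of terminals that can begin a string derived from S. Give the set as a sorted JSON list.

FIRST iteration:
[1]
  A via A→c: +{c}
  B via B→b: +{b}
  C via C→A: +{c}
  C via C→a: +{a}
  S via S→A C: +{c}
  S via S→b a: +{b}
  S: {b,c}  A: {c}  B: {b}  C: {a,c}
[2] — fixpoint
  S: {b,c}  A: {c}  B: {b}  C: {a,c}

FIRST(S) = ["b", "c"]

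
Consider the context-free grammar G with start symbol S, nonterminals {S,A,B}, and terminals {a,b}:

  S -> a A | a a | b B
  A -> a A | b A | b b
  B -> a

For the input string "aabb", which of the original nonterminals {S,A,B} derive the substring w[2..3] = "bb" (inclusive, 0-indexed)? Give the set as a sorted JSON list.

Convert to CNF:
  S -> T0 A | T0 T0 | T1 B
  A -> T0 A | T1 A | T1 T1
  B -> a
  T0 -> a
  T1 -> b

CYK table (by increasing span) — only the sub-triangle for w[2..3]:
  cell(2,2) b: {T1}  orig:{}
  cell(3,3) b: {T1}  orig:{}
  cell(2,3) bb: {A}

Original NTs in T[2,3] deriving "bb": ["A"]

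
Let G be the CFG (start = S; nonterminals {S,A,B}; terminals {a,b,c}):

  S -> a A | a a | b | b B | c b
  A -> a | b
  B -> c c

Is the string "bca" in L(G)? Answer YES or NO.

Convert to CNF:
  S -> T0 T2 | T1 A | T1 T1 | T2 B | b
  A -> a | b
  B -> T0 T0
  T0 -> c
  T1 -> a
  T2 -> b

CYK table (by increasing span):
  T[0,0] 'b' = {A,S,T2}  orig:{A,S}
  T[1,1] 'c' = {T0}  orig:{}
  T[2,2] 'a' = {A,T1}  orig:{A}
  T[0,1] 'bc' = ∅
  T[1,2] 'ca' = ∅
  T[0,2] 'bca' = ∅

S ∉ T[0,2] ⇒ NO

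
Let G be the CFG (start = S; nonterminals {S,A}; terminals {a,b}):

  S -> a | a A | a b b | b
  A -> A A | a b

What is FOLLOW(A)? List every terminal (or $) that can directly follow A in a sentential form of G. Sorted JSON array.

FIRST sets, iterate to fixpoint:
[1]
  A via A→a b: +{a}
  S via S→a: +{a}
  S via S→b: +{b}
  S: {a,b}  A: {a}
[2] done
  S: {a,b}  A: {a}

Compute FOLLOW by fixpoint:
initialize: $ ∈ FOLLOW(S)
round 1:
  A→A A: FOLLOW(A) ⊇ FIRST(A) = {a}; new: +{a}
  S→a A: FOLLOW(A) ⊇ FOLLOW(S) ⊇ {$}; new: +{$}
  FOLLOW(S)={$}  FOLLOW(A)={$,a}
round 2: — fixpoint
  FOLLOW(S)={$}  FOLLOW(A)={$,a}

FOLLOW(A) = ["$", "a"]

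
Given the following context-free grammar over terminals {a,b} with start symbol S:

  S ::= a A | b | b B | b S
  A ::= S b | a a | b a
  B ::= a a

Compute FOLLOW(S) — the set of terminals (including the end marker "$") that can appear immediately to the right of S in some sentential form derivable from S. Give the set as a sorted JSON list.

Compute FIRST by fixpoint:
round 1:
  A via A→a a: +{a}
  A via A→b a: +{b}
  B via B→a a: +{a}
  S via S→a A: +{a}
  S via S→b: +{b}
  S: {a,b}  A: {a,b}  B: {a}
round 2: (no change)
  S: {a,b}  A: {a,b}  B: {a}

FOLLOW iteration:
seed FOLLOW(S) with $
[1]
  A→S b: FOLLOW(S) ⊇ FIRST(b) = {b}; new: +{b}
  S→a A: FOLLOW(A) ⊇ FOLLOW(S) ⊇ {$,b}; new: +{$,b}
  S→b B: FOLLOW(B) ⊇ FOLLOW(S) ⊇ {$,b}; new: +{$,b}
  FOLLOW(S)={$,b}  FOLLOW(A)={$,b}  FOLLOW(B)={$,b}
[2] (stable)
  FOLLOW(S)={$,b}  FOLLOW(A)={$,b}  FOLLOW(B)={$,b}

FOLLOW(S) = ["$", "b"]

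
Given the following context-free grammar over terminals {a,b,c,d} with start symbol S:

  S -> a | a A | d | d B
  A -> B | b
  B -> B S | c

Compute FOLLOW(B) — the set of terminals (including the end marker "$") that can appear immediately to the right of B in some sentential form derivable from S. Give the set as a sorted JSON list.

FIRST sets, iterate to fixpoint:
[1]
  A via A→b: +{b}
  B via B→c: +{c}
  S via S→a: +{a}
  S via S→d: +{d}
  FIRST(S)={a,d}  FIRST(A)={b}  FIRST(B)={c}
[2]
  A via A→B: +{c}
  FIRST(S)={a,d}  FIRST(A)={b,c}  FIRST(B)={c}
[3] done
  FIRST(S)={a,d}  FIRST(A)={b,c}  FIRST(B)={c}

FOLLOW iteration:
FOLLOW(S) := {$}
iter 1:
  B→B S: FOLLOW(B) ⊇ FIRST(S) = {a,d}; new: +{a,d}
  B→B S: FOLLOW(S) ⊇ FOLLOW(B) ⊇ {a,d}; new: +{a,d}
  S→a A: FOLLOW(A) ⊇ FOLLOW(S) ⊇ {$,a,d}; new: +{$,a,d}
  S→d B: FOLLOW(B) ⊇ FOLLOW(S) ⊇ {$,a,d}; new: +{$}
  S: {$,a,d}  A: {$,a,d}  B: {$,a,d}
iter 2: (no change)
  S: {$,a,d}  A: {$,a,d}  B: {$,a,d}

FOLLOW(B) = ["$", "a", "d"]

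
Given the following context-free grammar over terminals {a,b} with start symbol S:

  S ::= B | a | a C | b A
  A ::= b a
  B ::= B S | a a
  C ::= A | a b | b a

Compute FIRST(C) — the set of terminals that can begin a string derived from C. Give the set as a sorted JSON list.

Compute FIRST by fixpoint:
round 1:
  A via A→b a: +{b}
  B via B→a a: +{a}
  C via C→A: +{b}
  C via C→a b: +{a}
  S via S→B: +{a}
  S via S→b A: +{b}
  S: {a,b}  A: {b}  B: {a}  C: {a,b}
round 2: (stable)
  S: {a,b}  A: {b}  B: {a}  C: {a,b}

FIRST(C) = ["a", "b"]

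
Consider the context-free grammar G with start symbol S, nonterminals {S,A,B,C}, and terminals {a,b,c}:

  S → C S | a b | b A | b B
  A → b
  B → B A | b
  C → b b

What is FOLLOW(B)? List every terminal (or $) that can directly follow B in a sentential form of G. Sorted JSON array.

Compute FIRST by fixpoint:
pass 1:
  A via A→b: +{b}
  B via B→b: +{b}
  C via C→b b: +{b}
  S via S→C S: +{b}
  S via S→a b: +{a}
  FIRST(S)={a,b}  FIRST(A)={b}  FIRST(B)={b}  FIRST(C)={b}
pass 2: done
  FIRST(S)={a,b}  FIRST(A)={b}  FIRST(B)={b}  FIRST(C)={b}

FOLLOW iteration:
FOLLOW(S) := {$}
iter 1:
  B→B A: FOLLOW(B) ⊇ FIRST(A) = {b}; new: +{b}
  B→B A: FOLLOW(A) ⊇ FOLLOW(B) ⊇ {b}; new: +{b}
  S→C S: FOLLOW(C) ⊇ FIRST(S) = {a,b}; new: +{a,b}
  S→b A: FOLLOW(A) ⊇ FOLLOW(S) ⊇ {$}; new: +{$}
  S→b B: FOLLOW(B) ⊇ FOLLOW(S) ⊇ {$}; new: +{$}
  FOLLOW[S]={$}  FOLLOW[A]={$,b}  FOLLOW[B]={$,b}  FOLLOW[C]={a,b}
iter 2: done
  FOLLOW[S]={$}  FOLLOW[A]={$,b}  FOLLOW[B]={$,b}  FOLLOW[C]={a,b}

FOLLOW(B) = ["$", "b"]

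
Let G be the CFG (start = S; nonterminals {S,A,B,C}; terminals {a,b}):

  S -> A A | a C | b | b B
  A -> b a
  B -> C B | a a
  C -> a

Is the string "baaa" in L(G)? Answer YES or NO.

CNF form of G:
  S -> A A | T0 B | T1 C | b
  A -> T0 T1
  B -> C B | T1 T1
  C -> a
  T0 -> b
  T1 -> a

CYK fill:
  cell(0,0) b: {S,T0}  orig:{S}
  cell(1,1) a: {C,T1}  orig:{C}
  cell(2,2) a: {C,T1}  orig:{C}
  cell(3,3) a: {C,T1}  orig:{C}
  cell(0,1) ba: {A}
  cell(1,2) aa: {B,S}
  cell(2,3) aa: {B,S}
  cell(0,2) baa: {S}
  cell(1,3) aaa: {B}
  cell(0,3) baaa: {S}

S ∈ T[0,3] ⇒ YES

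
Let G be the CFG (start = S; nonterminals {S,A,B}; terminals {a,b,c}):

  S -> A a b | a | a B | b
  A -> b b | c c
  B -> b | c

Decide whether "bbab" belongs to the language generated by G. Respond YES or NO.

Convert to CNF:
  S -> A X3 | T2 B | a | b
  A -> T0 T0 | T1 T1
  B -> b | c
  T0 -> b
  T1 -> c
  T2 -> a
  X3 -> T2 T0

CYK table (by increasing span):
  T[0,0] 'b' = {B,S,T0}  orig:{B,S}
  T[1,1] 'b' = {B,S,T0}  orig:{B,S}
  T[2,2] 'a' = {S,T2}  orig:{S}
  T[3,3] 'b' = {B,S,T0}  orig:{B,S}
  T[0,1] 'bb' = {A}
  T[1,2] 'ba' = ∅
  T[2,3] 'ab' = {S,X3}  orig:{S}
  T[0,2] 'bba' = ∅
  T[1,3] 'bab' = ∅
  T[0,3] 'bbab' = {S}

S ∈ T[0,3] ⇒ YES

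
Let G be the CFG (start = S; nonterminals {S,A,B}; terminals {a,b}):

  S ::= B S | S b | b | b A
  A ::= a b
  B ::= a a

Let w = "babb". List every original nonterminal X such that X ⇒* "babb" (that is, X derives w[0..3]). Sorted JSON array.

Convert to CNF:
  S -> B S | S T1 | T1 A | b
  A -> T0 T1
  B -> T0 T0
  T0 -> a
  T1 -> b

CYK table (by increasing span) — only the sub-triangle for w[0..3]:
  [0..0]={S,T1}  "b"  orig:{S}
  [1..1]={T0}  "a"  orig:{}
  [2..2]={S,T1}  "b"  orig:{S}
  [3..3]={S,T1}  "b"  orig:{S}
  [0..1]=∅  "ba"
  [1..2]={A}  "ab"
  [2..3]={S}  "bb"
  [0..2]={S}  "bab"
  [1..3]=∅  "abb"
  [0..3]={S}  "babb"

Original NTs in T[0,3] deriving "babb": ["S"]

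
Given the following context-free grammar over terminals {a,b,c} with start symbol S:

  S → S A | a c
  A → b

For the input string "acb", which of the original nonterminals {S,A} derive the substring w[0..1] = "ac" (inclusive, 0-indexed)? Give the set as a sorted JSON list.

Convert to CNF:
  S -> S A | T0 T1
  A -> b
  T0 -> a
  T1 -> c

CYK fill — only the sub-triangle for w[0..1]:
  T[0,0] 'a' = {T0}  orig:{}
  T[1,1] 'c' = {T1}  orig:{}
  T[0,1] 'ac' = {S}

Original NTs in T[0,1] deriving "ac": ["S"]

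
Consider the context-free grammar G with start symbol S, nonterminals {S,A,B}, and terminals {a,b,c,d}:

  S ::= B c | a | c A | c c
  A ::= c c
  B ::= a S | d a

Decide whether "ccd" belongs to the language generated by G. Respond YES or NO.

Convert to CNF:
  S -> B T0 | T0 A | T0 T0 | a
  A -> T0 T0
  B -> T1 S | T2 T1
  T0 -> c
  T1 -> a
  T2 -> d

CYK fill:
  [0..0]={T0}  "c"  orig:{}
  [1..1]={T0}  "c"  orig:{}
  [2..2]={T2}  "d"  orig:{}
  [0..1]={A,S}  "cc"
  [1..2]=∅  "cd"
  [0..2]=∅  "ccd"

S ∉ T[0,2] ⇒ NO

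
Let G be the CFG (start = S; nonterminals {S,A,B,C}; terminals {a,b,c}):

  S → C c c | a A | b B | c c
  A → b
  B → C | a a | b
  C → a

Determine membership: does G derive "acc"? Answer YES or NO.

CNF form of G:
  S -> C X3 | T0 A | T1 T1 | T2 B
  A -> b
  B -> T0 T0 | a | b
  C -> a
  T0 -> a
  T1 -> c
  T2 -> b
  X3 -> T1 T1

Fill CYK table bottom-up:
  [0..0]={B,C,T0}  "a"  orig:{B,C}
  [1..1]={T1}  "c"  orig:{}
  [2..2]={T1}  "c"  orig:{}
  [0..1]=∅  "ac"
  [1..2]={S,X3}  "cc"  orig:{S}
  [0..2]={S}  "acc"

S ∈ T[0,2] ⇒ YES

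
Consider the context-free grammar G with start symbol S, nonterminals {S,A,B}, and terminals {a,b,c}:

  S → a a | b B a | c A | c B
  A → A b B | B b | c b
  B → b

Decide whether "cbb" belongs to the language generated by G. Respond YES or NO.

CNF form of G:
  S -> T0 X4 | T1 A | T1 B | T2 T2
  A -> A X3 | B T0 | T1 T0
  B -> b
  T0 -> b
  T1 -> c
  T2 -> a
  X3 -> T0 B
  X4 -> B T2

CYK table (by increasing span):
  cell(0,0) c: {T1}  orig:{}
  cell(1,1) b: {B,T0}  orig:{B}
  cell(2,2) b: {B,T0}  orig:{B}
  cell(0,1) cb: {A,S}
  cell(1,2) bb: {A,X3}  orig:{A}
  cell(0,2) cbb: {S}

S ∈ T[0,2] ⇒ YES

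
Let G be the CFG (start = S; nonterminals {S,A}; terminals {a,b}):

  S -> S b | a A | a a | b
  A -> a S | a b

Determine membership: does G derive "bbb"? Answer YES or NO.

Convert to CNF:
  S -> S T1 | T0 A | T0 T0 | b
  A -> T0 S | T0 T1
  T0 -> a
  T1 -> b

CYK table (by increasing span):
  T[0,0] 'b' = {S,T1}  orig:{S}
  T[1,1] 'b' = {S,T1}  orig:{S}
  T[2,2] 'b' = {S,T1}  orig:{S}
  T[0,1] 'bb' = {S}
  T[1,2] 'bb' = {S}
  T[0,2] 'bbb' = {S}

S ∈ T[0,2] ⇒ YES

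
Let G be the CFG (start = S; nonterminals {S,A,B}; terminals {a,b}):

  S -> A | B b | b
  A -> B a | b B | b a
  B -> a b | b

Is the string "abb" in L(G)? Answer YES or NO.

Convert to CNF:
  S -> B T0 | B T1 | T1 B | T1 T0 | b
  A -> B T0 | T1 B | T1 T0
  B -> T0 T1 | b
  T0 -> a
  T1 -> b

CYK fill:
  [0..0]={T0}  "a"  orig:{}
  [1..1]={B,S,T1}  "b"  orig:{B,S}
  [2..2]={B,S,T1}  "b"  orig:{B,S}
  [0..1]={B}  "ab"
  [1..2]={A,S}  "bb"
  [0..2]={S}  "abb"

S ∈ T[0,2] ⇒ YES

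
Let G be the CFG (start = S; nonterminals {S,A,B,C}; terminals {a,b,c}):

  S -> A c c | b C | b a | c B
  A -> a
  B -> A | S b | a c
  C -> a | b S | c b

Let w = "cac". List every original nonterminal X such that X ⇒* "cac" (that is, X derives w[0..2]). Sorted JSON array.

CNF form of G:
  S -> A X3 | T0 C | T0 T1 | T2 B
  A -> a
  B -> S T0 | T1 T2 | a
  C -> T0 S | T2 T0 | a
  T0 -> b
  T1 -> a
  T2 -> c
  X3 -> T2 T2

CYK table (by increasing span) (cells [i..j] with 0 ≤ i ≤ j ≤ 2 only):
  T[0,0] 'c' = {T2}  orig:{}
  T[1,1] 'a' = {A,B,C,T1}  orig:{A,B,C}
  T[2,2] 'c' = {T2}  orig:{}
  T[0,1] 'ca' = {S}
  T[1,2] 'ac' = {B}
  T[0,2] 'cac' = {S}

Original NTs in T[0,2] deriving "cac": ["S"]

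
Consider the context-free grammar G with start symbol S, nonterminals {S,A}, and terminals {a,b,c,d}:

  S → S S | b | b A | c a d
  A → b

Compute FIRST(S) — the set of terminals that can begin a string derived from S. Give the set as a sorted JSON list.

Compute FIRST by fixpoint:
round 1:
  A via A→b: +{b}
  S via S→b: +{b}
  S via S→c a d: +{c}
  S: {b,c}  A: {b}
round 2: (stable)
  S: {b,c}  A: {b}

FIRST(S) = ["b", "c"]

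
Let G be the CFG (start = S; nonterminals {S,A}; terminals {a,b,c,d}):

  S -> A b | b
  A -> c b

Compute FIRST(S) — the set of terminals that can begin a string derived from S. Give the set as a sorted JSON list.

FIRST iteration:
iter 1:
  A via A→c b: +{c}
  S via S→A b: +{c}
  S via S→b: +{b}
  S: {b,c}  A: {c}
iter 2: — fixpoint
  S: {b,c}  A: {c}

FIRST(S) = ["b", "c"]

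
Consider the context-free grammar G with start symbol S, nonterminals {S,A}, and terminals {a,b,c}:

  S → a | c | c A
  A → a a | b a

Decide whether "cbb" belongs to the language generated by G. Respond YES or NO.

CNF form of G:
  S -> T2 A | a | c
  A -> T0 T0 | T1 T0
  T0 -> a
  T1 -> b
  T2 -> c

CYK table (by increasing span):
  [0..0]={S,T2}  "c"  orig:{S}
  [1..1]={T1}  "b"  orig:{}
  [2..2]={T1}  "b"  orig:{}
  [0..1]=∅  "cb"
  [1..2]=∅  "bb"
  [0..2]=∅  "cbb"

S ∉ T[0,2] ⇒ NO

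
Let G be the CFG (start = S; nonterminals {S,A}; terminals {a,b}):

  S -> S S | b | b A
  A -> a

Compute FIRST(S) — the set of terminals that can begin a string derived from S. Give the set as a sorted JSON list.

FIRST iteration:
iter 1:
  A via A→a: +{a}
  S via S→b: +{b}
  S: {b}  A: {a}
iter 2: (stable)
  S: {b}  A: {a}

FIRST(S) = ["b"]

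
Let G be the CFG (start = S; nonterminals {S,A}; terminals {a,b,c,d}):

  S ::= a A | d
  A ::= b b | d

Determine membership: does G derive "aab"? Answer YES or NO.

Convert to CNF:
  S -> T1 A | d
  A -> T0 T0 | d
  T0 -> b
  T1 -> a

Fill CYK table bottom-up:
  cell(0,0) a: {T1}  orig:{}
  cell(1,1) a: {T1}  orig:{}
  cell(2,2) b: {T0}  orig:{}
  cell(0,1) aa: ∅
  cell(1,2) ab: ∅
  cell(0,2) aab: ∅

S ∉ T[0,2] ⇒ NO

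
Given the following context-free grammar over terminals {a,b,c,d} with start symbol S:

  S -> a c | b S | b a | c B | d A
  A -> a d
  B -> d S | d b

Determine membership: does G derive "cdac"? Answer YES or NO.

CNF form of G:
  S -> T0 T3 | T1 A | T2 S | T2 T0 | T3 B
  A -> T0 T1
  B -> T1 S | T1 T2
  T0 -> a
  T1 -> d
  T2 -> b
  T3 -> c

CYK table (by increasing span):
  cell(0,0) c: {T3}  orig:{}
  cell(1,1) d: {T1}  orig:{}
  cell(2,2) a: {T0}  orig:{}
  cell(3,3) c: {T3}  orig:{}
  cell(0,1) cd: ∅
  cell(1,2) da: ∅
  cell(2,3) ac: {S}
  cell(0,2) cda: ∅
  cell(1,3) dac: {B}
  cell(0,3) cdac: {S}

S ∈ T[0,3] ⇒ YES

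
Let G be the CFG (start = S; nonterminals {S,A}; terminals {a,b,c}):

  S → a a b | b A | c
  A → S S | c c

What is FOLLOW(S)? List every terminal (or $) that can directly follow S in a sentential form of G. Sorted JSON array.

FIRST sets, iterate to fixpoint:
[1]
  A via A→c c: +{c}
  S via S→a a b: +{a}
  S via S→b A: +{b}
  S via S→c: +{c}
  S: {a,b,c}  A: {c}
[2]
  A via A→S S: +{a,b}
  S: {a,b,c}  A: {a,b,c}
[3] (stable)
  S: {a,b,c}  A: {a,b,c}

FOLLOW iteration:
initialize: $ ∈ FOLLOW(S)
round 1:
  A→S S: FOLLOW(S) ⊇ FIRST(S) = {a,b,c}; new: +{a,b,c}
  S→b A: FOLLOW(A) ⊇ FOLLOW(S) ⊇ {$,a,b,c}; new: +{$,a,b,c}
  S: {$,a,b,c}  A: {$,a,b,c}
round 2: (no change)
  S: {$,a,b,c}  A: {$,a,b,c}

FOLLOW(S) = ["$", "a", "b", "c"]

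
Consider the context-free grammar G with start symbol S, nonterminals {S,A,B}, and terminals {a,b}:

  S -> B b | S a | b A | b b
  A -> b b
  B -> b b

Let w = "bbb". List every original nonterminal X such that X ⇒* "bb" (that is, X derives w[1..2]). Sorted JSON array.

CNF form of G:
  S -> B T0 | S T1 | T0 A | T0 T0
  A -> T0 T0
  B -> T0 T0
  T0 -> b
  T1 -> a

CYK table (by increasing span) (cells [i..j] with 1 ≤ i ≤ j ≤ 2 only):
  T[1,1] 'b' = {T0}  orig:{}
  T[2,2] 'b' = {T0}  orig:{}
  T[1,2] 'bb' = {A,B,S}

Original NTs in T[1,2] deriving "bb": ["A", "B", "S"]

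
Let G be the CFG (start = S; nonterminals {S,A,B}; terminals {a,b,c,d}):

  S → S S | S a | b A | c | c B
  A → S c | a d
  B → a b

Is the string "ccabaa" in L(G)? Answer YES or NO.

Convert to CNF:
  S -> S S | S T1 | T0 B | T3 A | c
  A -> S T0 | T1 T2
  B -> T1 T3
  T0 -> c
  T1 -> a
  T2 -> d
  T3 -> b

Fill CYK table bottom-up:
  T[0,0] 'c' = {S,T0}  orig:{S}
  T[1,1] 'c' = {S,T0}  orig:{S}
  T[2,2] 'a' = {T1}  orig:{}
  T[3,3] 'b' = {T3}  orig:{}
  T[4,4] 'a' = {T1}  orig:{}
  T[5,5] 'a' = {T1}  orig:{}
  T[0,1] 'cc' = {A,S}
  T[1,2] 'ca' = {S}
  T[2,3] 'ab' = {B}
  T[3,4] 'ba' = ∅
  T[4,5] 'aa' = ∅
  T[0,2] 'cca' = {S}
  T[1,3] 'cab' = {S}
  T[2,4] 'aba' = ∅
  T[3,5] 'baa' = ∅
  T[0,3] 'ccab' = {S}
  T[1,4] 'caba' = {S}
  T[2,5] 'abaa' = ∅
  T[0,4] 'ccaba' = {S}
  T[1,5] 'cabaa' = {S}
  T[0,5] 'ccabaa' = {S}

S ∈ T[0,5] ⇒ YES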